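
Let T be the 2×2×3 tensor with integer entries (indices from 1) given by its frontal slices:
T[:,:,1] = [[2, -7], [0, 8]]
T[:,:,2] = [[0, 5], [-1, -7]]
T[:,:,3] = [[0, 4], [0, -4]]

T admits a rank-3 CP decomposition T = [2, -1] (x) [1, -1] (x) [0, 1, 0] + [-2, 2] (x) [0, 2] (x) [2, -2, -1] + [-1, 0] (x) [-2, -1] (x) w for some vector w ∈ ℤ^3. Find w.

Subtract the known terms from T to get the rank-1 residual R = [-1, 0] (x) [-2, -1] (x) w, so R[i,j,k] = a[i]·b[j]·w[k]. Pick indices with nonzero a[1]·b[1] = (-1)·(-2) = 2. Only the fibre through (1,1,·) is needed: R[1,1,:] = T[1,1,:] − Σₗ aₗ[1]bₗ[1]cₗ = [2, 0, 0] − (2)·(1)·[0, 1, 0] − (-2)·(0)·[2, -2, -1] = [2, -2, 0]. Then w[k] = R[1,1,k] / 2 for each k, giving w = [2, -2, 0] / 2 = [1, -1, 0].

w = [1, -1, 0]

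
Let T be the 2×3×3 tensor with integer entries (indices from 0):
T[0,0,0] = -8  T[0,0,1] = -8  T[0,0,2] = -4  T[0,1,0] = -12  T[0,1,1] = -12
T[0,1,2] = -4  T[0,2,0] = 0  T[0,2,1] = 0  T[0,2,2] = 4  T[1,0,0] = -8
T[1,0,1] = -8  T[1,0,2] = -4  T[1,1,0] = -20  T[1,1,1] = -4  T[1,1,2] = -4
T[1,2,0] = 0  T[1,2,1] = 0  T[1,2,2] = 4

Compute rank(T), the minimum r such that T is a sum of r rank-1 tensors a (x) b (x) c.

3

Lower bound: the mode-3 unfolding of T (rows indexed by k, columns by (i,j) = (0,0), (0,1), (0,2), (1,0), (1,1), (1,2)) is [[-8, -12, 0, -8, -20, 0], [-8, -12, 0, -8, -4, 0], [-4, -4, 4, -4, -4, 4]].
There the 3×3 minor on rows k ∈ {0, 1, 2}, columns (i,j) ∈ {(0,0), (0,1), (1,1)} is det [[-8, -12, -20], [-8, -12, -4], [-4, -4, -4]] = 256 ≠ 0, so this unfolding has rank ≥ 3; CP rank is at least every unfolding rank, so rank(T) ≥ 3. (This is only a lower bound: in general the CP rank may exceed every unfolding rank, so we still need to exhibit 3 rank-1 terms summing to T.)
Upper bound: T is a sum of 3 rank-1 terms, T = [0, 1] (x) [0, 1, 0] (x) [-8, 8, 0] + [1, 1] (x) [0, 1, 2] (x) [-4, -4, 0] + [1, 1] (x) [1, 1, -1] (x) [-8, -8, -4] (one valid choice — decompositions are not unique — normalised so each a, b is primitive with positive first nonzero entry; check it by expanding all entries), so rank(T) ≤ 3.
These bounds meet, so rank(T) = 3.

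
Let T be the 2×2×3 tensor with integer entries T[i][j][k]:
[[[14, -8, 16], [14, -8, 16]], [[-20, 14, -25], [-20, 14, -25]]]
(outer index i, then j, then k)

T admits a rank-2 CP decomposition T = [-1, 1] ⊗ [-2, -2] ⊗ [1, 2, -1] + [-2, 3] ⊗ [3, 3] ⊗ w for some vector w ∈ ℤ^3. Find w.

Subtract the known terms from T to get the rank-1 residual R = [-2, 3] ⊗ [3, 3] ⊗ w, so R[i,j,k] = a[i]·b[j]·w[k]. Pick indices with nonzero a[0]·b[0] = (-2)·(3) = -6. Only the fibre through (0,0,·) is needed: R[0,0,:] = T[0,0,:] − Σₗ aₗ[0]bₗ[0]cₗ = [14, -8, 16] − (-1)·(-2)·[1, 2, -1] = [12, -12, 18]. Then w[k] = R[0,0,k] / -6 for each k, giving w = [12, -12, 18] / -6 = [-2, 2, -3].

w = [-2, 2, -3]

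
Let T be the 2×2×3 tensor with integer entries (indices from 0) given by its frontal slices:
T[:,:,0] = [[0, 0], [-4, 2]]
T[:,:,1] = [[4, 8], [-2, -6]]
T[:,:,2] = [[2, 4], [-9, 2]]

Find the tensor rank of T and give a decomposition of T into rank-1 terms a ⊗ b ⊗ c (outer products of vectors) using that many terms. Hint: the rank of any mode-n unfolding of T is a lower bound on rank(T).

Lower bound: the mode-3 unfolding of T (rows indexed by k, columns by (i,j) = (0,0), (0,1), (1,0), (1,1)) is [[0, 0, -4, 2], [4, 8, -2, -6], [2, 4, -9, 2]].
There the 3×3 minor on rows k ∈ {0, 1, 2}, columns (i,j) ∈ {(0,0), (1,0), (1,1)} is det [[0, -4, 2], [4, -2, -6], [2, -9, 2]] = 16 ≠ 0, so this unfolding has rank ≥ 3; CP rank is at least every unfolding rank, so rank(T) ≥ 3. (Flattening ranks never certify an upper bound on CP rank; for that we must actually write T with 3 rank-1 terms.)
Upper bound: T is a sum of 3 rank-1 terms, T = [0, 1] ⊗ [1, -1] ⊗ [0, 4, 0] + [0, 1] ⊗ [2, -1] ⊗ [-2, -2, -4] + [2, -1] ⊗ [1, 2] ⊗ [0, 2, 1] (written with every a and b primitive with positive leading entry and the scale carried by c; CP decompositions are not unique, and this one is verified by expanding entrywise), so rank(T) ≤ 3.
These bounds meet, so rank(T) = 3.

rank(T) = 3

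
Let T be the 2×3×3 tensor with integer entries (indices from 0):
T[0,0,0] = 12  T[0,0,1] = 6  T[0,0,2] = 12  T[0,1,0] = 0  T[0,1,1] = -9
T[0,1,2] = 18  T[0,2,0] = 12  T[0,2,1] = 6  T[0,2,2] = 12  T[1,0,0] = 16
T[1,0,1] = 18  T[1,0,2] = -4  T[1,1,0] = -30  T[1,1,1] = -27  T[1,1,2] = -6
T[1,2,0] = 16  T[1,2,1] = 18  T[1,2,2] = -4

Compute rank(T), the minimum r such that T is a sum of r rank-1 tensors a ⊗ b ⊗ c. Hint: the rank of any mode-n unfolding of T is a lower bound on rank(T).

2

Lower bound: in the mode-2 unfolding of T (rows indexed by j, columns by (i,k)) the 2×2 minor on rows j ∈ {0, 1}, columns (i,k) ∈ {(0,0), (0,1)} is det [[12, 6], [0, -9]] = -108 ≠ 0, so that unfolding has rank ≥ 2 and hence rank(T) ≥ 2 (CP rank is at least every unfolding rank, though it can be larger).
Upper bound: with S_k = T[:,:,k], the two rank-1 terms a₁b₁ᵀ, a₂b₂ᵀ are the rank-1 members of the pencil x·S₀ + y·S₁.
The 2×2 minor of x·S₀ + y·S₁ on rows {0,1}, columns {0,1} is −360·x² − 360·xy = (-360)·(x + y)(x), vanishing at (x:y) = (1:-1) and (0:1).
M₁ = S₀ − S₁ = [[6, 9, 6], [-2, -3, -2]] = [3, -1][2, 3, 2]ᵀ and M₂ = S₁ = [[6, -9, 6], [18, -27, 18]] = 3·[1, 3][2, -3, 2]ᵀ, so take a₁ = [3, -1], b₁ = [2, 3, 2], a₂ = [1, 3], b₂ = [2, -3, 2].
Each slice is an integer combination of E₁ = a₁b₁ᵀ and E₂ = a₂b₂ᵀ: S₀ = E₁ + 3·E₂, S₁ = 3·E₂, S₂ = 2·E₁; reading off coefficients, c₁ = [1, 0, 2] and c₂ = [3, 3, 0].
Hence T = [3, -1] ⊗ [2, 3, 2] ⊗ [1, 0, 2] + [1, 3] ⊗ [2, -3, 2] ⊗ [3, 3, 0], so rank(T) ≤ 2.
These bounds meet, so rank(T) = 2.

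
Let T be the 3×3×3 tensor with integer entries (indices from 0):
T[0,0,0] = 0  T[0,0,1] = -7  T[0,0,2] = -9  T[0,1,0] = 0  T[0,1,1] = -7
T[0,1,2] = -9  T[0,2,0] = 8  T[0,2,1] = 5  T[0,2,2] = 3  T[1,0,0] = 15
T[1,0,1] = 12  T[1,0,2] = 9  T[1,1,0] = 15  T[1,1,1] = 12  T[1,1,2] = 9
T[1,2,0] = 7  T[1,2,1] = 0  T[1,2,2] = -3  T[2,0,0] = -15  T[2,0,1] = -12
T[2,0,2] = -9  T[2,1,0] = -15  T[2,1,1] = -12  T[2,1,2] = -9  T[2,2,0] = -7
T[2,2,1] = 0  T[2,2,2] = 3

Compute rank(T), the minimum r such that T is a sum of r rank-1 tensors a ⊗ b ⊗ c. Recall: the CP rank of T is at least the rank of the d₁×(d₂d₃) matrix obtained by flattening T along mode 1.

2

Lower bound: in the mode-2 unfolding of T (rows indexed by j, columns by (i,k)) the 2×2 minor on rows j ∈ {0, 2}, columns (i,k) ∈ {(0,0), (0,1)} is det [[0, -7], [8, 5]] = 56 ≠ 0, so that unfolding has rank ≥ 2 and hence rank(T) ≥ 2 (CP rank is at least every unfolding rank, though it can be larger).
Upper bound: with S_k = T[:,:,k], the two rank-1 terms a₁b₁ᵀ, a₂b₂ᵀ are the rank-1 members of the pencil x·S₀ + y·S₁.
The 2×2 minor of x·S₀ + y·S₁ on rows {0,1}, columns {0,2} is −120·x² − 220·xy − 60·y² = (-20)·(2·x + 3·y)(3·x + y), vanishing at (x:y) = (3:-2) and (1:-3).
M₁ = 3·S₀ − 2·S₁ = [[14, 14, 14], [21, 21, 21], [-21, -21, -21]] = 7·[2, 3, -3][1, 1, 1]ᵀ and M₂ = S₀ − 3·S₁ = [[21, 21, -7], [-21, -21, 7], [21, 21, -7]] = 7·[1, -1, 1][3, 3, -1]ᵀ, so take a₁ = [2, 3, -3], b₁ = [1, 1, 1], a₂ = [1, -1, 1], b₂ = [3, 3, -1].
Each slice is an integer combination of E₁ = a₁b₁ᵀ and E₂ = a₂b₂ᵀ: S₀ = 3·E₁ − 2·E₂, S₁ = E₁ − 3·E₂, S₂ = −3·E₂; reading off coefficients, c₁ = [3, 1, 0] and c₂ = [-2, -3, -3].
Hence T = [2, 3, -3] ⊗ [1, 1, 1] ⊗ [3, 1, 0] + [1, -1, 1] ⊗ [3, 3, -1] ⊗ [-2, -3, -3], so rank(T) ≤ 2.
These bounds meet, so rank(T) = 2.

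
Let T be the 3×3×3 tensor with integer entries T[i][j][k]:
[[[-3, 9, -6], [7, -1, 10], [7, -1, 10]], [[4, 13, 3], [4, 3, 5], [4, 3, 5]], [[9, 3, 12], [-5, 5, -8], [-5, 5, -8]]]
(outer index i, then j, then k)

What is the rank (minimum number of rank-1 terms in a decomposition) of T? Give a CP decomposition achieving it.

Lower bound: the mode-3 unfolding of T (rows indexed by k, columns by (i,j) = (0,0), (0,1), (0,2), (1,0), (1,1), (1,2), (2,0), (2,1), (2,2)) is [[-3, 7, 7, 4, 4, 4, 9, -5, -5], [9, -1, -1, 13, 3, 3, 3, 5, 5], [-6, 10, 10, 3, 5, 5, 12, -8, -8]].
There the 2×2 minor on rows k ∈ {0, 1}, columns (i,j) ∈ {(0,0), (0,1)} is det [[-3, 7], [9, -1]] = -60 ≠ 0, so this unfolding has rank ≥ 2; CP rank is at least every unfolding rank, so rank(T) ≥ 2. (Flattening ranks never certify an upper bound on CP rank; for that we must actually write T with 2 rank-1 terms.)
Upper bound — finding two terms. Write S_k = T[:,:,k] for the frontal slices: S₀ = [[-3, 7, 7], [4, 4, 4], [9, -5, -5]], S₁ = [[9, -1, -1], [13, 3, 3], [3, 5, 5]], S₂ = [[-6, 10, 10], [3, 5, 5], [12, -8, -8]].
If T = a₁ ⊗ b₁ ⊗ c₁ + a₂ ⊗ b₂ ⊗ c₂ then each S_k = c₁[k]·a₁b₁ᵀ + c₂[k]·a₂b₂ᵀ. S₀ and S₁ are linearly independent, so a₁b₁ᵀ and a₂b₂ᵀ must span the same plane of matrices: they are the rank-1 matrices of the form x·S₀ + y·S₁.
The 2×2 minor of x·S₀ + y·S₁ on rows {0,1}, columns {0,1} is −40·x² − 60·xy + 40·y² = (-20)·(x + 2·y)(2·x − y), vanishing at (x:y) = (2:-1) and (1:2).
M₁ = 2·S₀ − S₁ = [[-15, 15, 15], [-5, 5, 5], [15, -15, -15]] = (-5)·(3, 1, -3)(1, -1, -1)ᵀ and M₂ = S₀ + 2·S₁ = [[15, 5, 5], [30, 10, 10], [15, 5, 5]] = 5·(1, 2, 1)(3, 1, 1)ᵀ, so take a₁ = (3, 1, -3), b₁ = (1, -1, -1), a₂ = (1, 2, 1), b₂ = (3, 1, 1).
Each slice is an integer combination of E₁ = a₁b₁ᵀ and E₂ = a₂b₂ᵀ: S₀ = −2·E₁ + E₂, S₁ = E₁ + 2·E₂, S₂ = −3·E₁ + E₂; reading off coefficients, c₁ = (-2, 1, -3) and c₂ = (1, 2, 1).
Hence T = (3, 1, -3) ⊗ (1, -1, -1) ⊗ (-2, 1, -3) + (1, 2, 1) ⊗ (3, 1, 1) ⊗ (1, 2, 1), so rank(T) ≤ 2.
These bounds meet, so rank(T) = 2.
Check entry T[2,2,1] = 5: (-3)·(-1)·(1) + (1)·(1)·(2) = 5.

rank(T) = 2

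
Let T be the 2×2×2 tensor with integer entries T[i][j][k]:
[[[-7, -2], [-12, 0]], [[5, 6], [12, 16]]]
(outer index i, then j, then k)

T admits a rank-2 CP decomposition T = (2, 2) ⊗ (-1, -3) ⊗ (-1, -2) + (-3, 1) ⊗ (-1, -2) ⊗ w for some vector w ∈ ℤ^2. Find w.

Subtract the known terms from T to get the rank-1 residual R = (-3, 1) ⊗ (-1, -2) ⊗ w, so R[i,j,k] = a[i]·b[j]·w[k]. Pick indices with nonzero a[0]·b[0] = (-3)·(-1) = 3. Only the fibre through (0,0,·) is needed: R[0,0,:] = T[0,0,:] − Σₗ aₗ[0]bₗ[0]cₗ = [-7, -2] − (2)·(-1)·(-1, -2) = [-9, -6]. Then w[k] = R[0,0,k] / 3 for each k, giving w = [-9, -6] / 3 = (-3, -2).

w = (-3, -2)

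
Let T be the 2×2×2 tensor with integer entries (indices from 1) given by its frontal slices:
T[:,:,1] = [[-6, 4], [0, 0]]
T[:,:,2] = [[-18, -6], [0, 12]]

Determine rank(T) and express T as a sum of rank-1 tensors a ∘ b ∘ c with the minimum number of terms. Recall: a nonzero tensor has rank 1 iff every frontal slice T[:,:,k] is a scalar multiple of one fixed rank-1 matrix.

Lower bound: the mode-2 unfolding of T (rows indexed by j, columns by (i,k) = (1,1), (1,2), (2,1), (2,2)) is [[-6, -18, 0, 0], [4, -6, 0, 12]].
There the 2×2 minor on rows j ∈ {1, 2}, columns (i,k) ∈ {(1,1), (1,2)} is det [[-6, -18], [4, -6]] = 108 ≠ 0, so this unfolding has rank ≥ 2; CP rank is at least every unfolding rank, so rank(T) ≥ 2. (Flattening ranks never certify an upper bound on CP rank; for that we must actually write T with 2 rank-1 terms.)
Upper bound — finding two terms. Write S_k = T[:,:,k] for the frontal slices: S₁ = [[-6, 4], [0, 0]], S₂ = [[-18, -6], [0, 12]].
If T = a₁ ∘ b₁ ∘ c₁ + a₂ ∘ b₂ ∘ c₂ then each S_k = c₁[k]·a₁b₁ᵀ + c₂[k]·a₂b₂ᵀ. S₁ and S₂ are linearly independent, so a₁b₁ᵀ and a₂b₂ᵀ must span the same plane of matrices: they are the rank-1 matrices of the form x·S₁ + y·S₂.
det(x·S₁ + y·S₂) is −72·xy − 216·y² = (-72)·(x + 3·y)(y), vanishing at (x:y) = (3:-1) and (1:0).
M₁ = 3·S₁ − S₂ = [[0, 18], [0, -12]] = 6·(3, -2)(0, 1)ᵀ and M₂ = S₁ = [[-6, 4], [0, 0]] = (-2)·(1, 0)(3, -2)ᵀ, so take a₁ = (3, -2), b₁ = (0, 1), a₂ = (1, 0), b₂ = (3, -2).
Each slice is an integer combination of E₁ = a₁b₁ᵀ and E₂ = a₂b₂ᵀ: S₁ = −2·E₂, S₂ = −6·E₁ − 6·E₂; reading off coefficients, c₁ = (0, -6) and c₂ = (-2, -6).
Hence T = (3, -2) ∘ (0, 1) ∘ (0, -6) + (1, 0) ∘ (3, -2) ∘ (-2, -6), so rank(T) ≤ 2.
These bounds meet, so rank(T) = 2.
Check entry T[2,1,1] = 0: (-2)·(0)·(0) + (0)·(3)·(-2) = 0.

rank(T) = 2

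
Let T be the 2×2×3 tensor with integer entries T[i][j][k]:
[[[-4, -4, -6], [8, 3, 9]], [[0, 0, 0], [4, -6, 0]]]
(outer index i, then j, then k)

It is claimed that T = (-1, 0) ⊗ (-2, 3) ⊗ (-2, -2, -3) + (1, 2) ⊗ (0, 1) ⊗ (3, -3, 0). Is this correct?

Reconstruct entry (0,1,0) from the claimed factors: Σₗ aₗ[0]bₗ[1]cₗ[0] = (-1)·(3)·(-2) + (1)·(1)·(3) = 9, but T[0,1,0] = 8. The claim is false.

No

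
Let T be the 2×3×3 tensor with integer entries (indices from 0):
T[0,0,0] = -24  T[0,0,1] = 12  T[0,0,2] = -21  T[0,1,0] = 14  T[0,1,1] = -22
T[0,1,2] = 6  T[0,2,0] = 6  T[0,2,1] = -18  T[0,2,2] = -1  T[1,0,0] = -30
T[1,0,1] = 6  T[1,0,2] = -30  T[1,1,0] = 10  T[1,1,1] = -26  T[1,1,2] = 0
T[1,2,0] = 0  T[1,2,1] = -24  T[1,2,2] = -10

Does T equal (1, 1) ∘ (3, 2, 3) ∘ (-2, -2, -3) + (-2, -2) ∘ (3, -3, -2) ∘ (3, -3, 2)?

No

Reconstruct entry (1,0,0) from the claimed factors: Σₗ aₗ[1]bₗ[0]cₗ[0] = (1)·(3)·(-2) + (-2)·(3)·(3) = -24, but T[1,0,0] = -30. The claim is false.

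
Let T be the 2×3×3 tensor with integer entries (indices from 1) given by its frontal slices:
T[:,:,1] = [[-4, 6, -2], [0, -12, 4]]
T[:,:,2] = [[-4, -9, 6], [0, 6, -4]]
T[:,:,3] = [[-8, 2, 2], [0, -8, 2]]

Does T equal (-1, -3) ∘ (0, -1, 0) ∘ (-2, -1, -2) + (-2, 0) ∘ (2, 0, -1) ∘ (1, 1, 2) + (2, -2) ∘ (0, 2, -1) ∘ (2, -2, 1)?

No

Reconstruct entry (2,2,1) from the claimed factors: Σₗ aₗ[2]bₗ[2]cₗ[1] = (-3)·(-1)·(-2) + (0)·(0)·(1) + (-2)·(2)·(2) = -14, but T[2,2,1] = -12. The claim is false.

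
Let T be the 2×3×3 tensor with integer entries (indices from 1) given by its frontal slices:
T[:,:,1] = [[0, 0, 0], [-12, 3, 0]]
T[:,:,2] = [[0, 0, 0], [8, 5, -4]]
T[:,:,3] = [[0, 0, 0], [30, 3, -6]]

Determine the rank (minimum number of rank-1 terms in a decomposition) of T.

2

Lower bound: the mode-3 unfolding of T (rows indexed by k, columns by (i,j) = (1,1), (1,2), (1,3), (2,1), (2,2), (2,3)) is [[0, 0, 0, -12, 3, 0], [0, 0, 0, 8, 5, -4], [0, 0, 0, 30, 3, -6]].
There the 2×2 minor on rows k ∈ {1, 2}, columns (i,j) ∈ {(2,1), (2,2)} is det [[-12, 3], [8, 5]] = -84 ≠ 0, so this unfolding has rank ≥ 2; CP rank is at least every unfolding rank, so rank(T) ≥ 2. (Unfolding ranks only ever bound the CP rank from below — rank(T) can be strictly larger than all of them — so the matching upper bound has to come from an explicit 2-term decomposition.)
Upper bound — finding two terms. Every mode-1 slice of T is a multiple of one matrix: T[i,:,:] = a[i]·M with a = [0, 1] and M = [[-12, 8, 30], [3, 5, 3], [0, -4, -6]] (rows indexed by j, columns by k). So it suffices to write M as a sum of two rank-1 matrices.
The rows of M satisfy (row 1) = −4·(row 2) − 7·(row 3), so splitting by rows, M = [-4, 1, 0][3, 5, 3]ᵀ + [-7, 0, 1][0, -4, -6]ᵀ.
Hence T = [0, 1] ⊗ [-4, 1, 0] ⊗ [3, 5, 3] + [0, 1] ⊗ [-7, 0, 1] ⊗ [0, -4, -6], so rank(T) ≤ 2.
These bounds meet, so rank(T) = 2.
Check entry T[2,3,2] = -4: (1)·(0)·(5) + (1)·(1)·(-4) = -4.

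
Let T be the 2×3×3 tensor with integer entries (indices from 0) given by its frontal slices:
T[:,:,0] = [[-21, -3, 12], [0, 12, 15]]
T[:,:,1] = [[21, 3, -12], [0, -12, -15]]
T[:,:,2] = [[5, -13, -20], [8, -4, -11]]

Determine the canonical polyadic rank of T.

2

Lower bound: the mode-2 unfolding of T (rows indexed by j, columns by (i,k) = (0,0), (0,1), (0,2), (1,0), (1,1), (1,2)) is [[-21, 21, 5, 0, 0, 8], [-3, 3, -13, 12, -12, -4], [12, -12, -20, 15, -15, -11]].
There the 2×2 minor on rows j ∈ {0, 1}, columns (i,k) ∈ {(0,0), (0,2)} is det [[-21, 5], [-3, -13]] = 288 ≠ 0, so this unfolding has rank ≥ 2; CP rank is at least every unfolding rank, so rank(T) ≥ 2. (Flattening ranks never certify an upper bound on CP rank; for that we must actually write T with 2 rank-1 terms.)
Upper bound — finding two terms. Write S_k = T[:,:,k] for the frontal slices: S₀ = [[-21, -3, 12], [0, 12, 15]], S₁ = [[21, 3, -12], [0, -12, -15]], S₂ = [[5, -13, -20], [8, -4, -11]].
If T = a₁ (x) b₁ (x) c₁ + a₂ (x) b₂ (x) c₂ then each S_k = c₁[k]·a₁b₁ᵀ + c₂[k]·a₂b₂ᵀ. S₀ and S₂ are linearly independent, so a₁b₁ᵀ and a₂b₂ᵀ must span the same plane of matrices: they are the rank-1 matrices of the form x·S₀ + y·S₂.
The 2×2 minor of x·S₀ + y·S₂ on rows {0,1}, columns {0,1} is −252·x² + 168·xy + 84·y² = (-84)·(x − y)(3·x + y), vanishing at (x:y) = (1:1) and (1:-3).
M₁ = S₀ + S₂ = [[-16, -16, -8], [8, 8, 4]] = (-4)·(2, -1)(2, 2, 1)ᵀ and M₂ = S₀ − 3·S₂ = [[-36, 36, 72], [-24, 24, 48]] = (-12)·(3, 2)(1, -1, -2)ᵀ, so take a₁ = (2, -1), b₁ = (2, 2, 1), a₂ = (3, 2), b₂ = (1, -1, -2).
Each slice is an integer combination of E₁ = a₁b₁ᵀ and E₂ = a₂b₂ᵀ: S₀ = −3·E₁ − 3·E₂, S₁ = 3·E₁ + 3·E₂, S₂ = −E₁ + 3·E₂; reading off coefficients, c₁ = (-3, 3, -1) and c₂ = (-3, 3, 3).
Hence T = (2, -1) (x) (2, 2, 1) (x) (-3, 3, -1) + (3, 2) (x) (1, -1, -2) (x) (-3, 3, 3), so rank(T) ≤ 2.
These bounds meet, so rank(T) = 2.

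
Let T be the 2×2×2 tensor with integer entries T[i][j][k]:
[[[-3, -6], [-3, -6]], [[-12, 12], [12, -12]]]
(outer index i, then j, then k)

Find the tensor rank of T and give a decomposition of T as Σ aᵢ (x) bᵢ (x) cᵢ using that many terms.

rank(T) = 2

Lower bound: the mode-3 unfolding of T (rows indexed by k, columns by (i,j) = (0,0), (0,1), (1,0), (1,1)) is [[-3, -3, -12, 12], [-6, -6, 12, -12]].
There the 2×2 minor on rows k ∈ {0, 1}, columns (i,j) ∈ {(0,0), (1,0)} is det [[-3, -12], [-6, 12]] = -108 ≠ 0, so this unfolding has rank ≥ 2; CP rank is at least every unfolding rank, so rank(T) ≥ 2. (Flattening ranks never certify an upper bound on CP rank; for that we must actually write T with 2 rank-1 terms.)
Upper bound — finding two terms. Write S_k = T[:,:,k] for the frontal slices: S₀ = [[-3, -3], [-12, 12]], S₁ = [[-6, -6], [12, -12]].
If T = a₁ (x) b₁ (x) c₁ + a₂ (x) b₂ (x) c₂ then each S_k = c₁[k]·a₁b₁ᵀ + c₂[k]·a₂b₂ᵀ. S₀ and S₁ are linearly independent, so a₁b₁ᵀ and a₂b₂ᵀ must span the same plane of matrices: they are the rank-1 matrices of the form x·S₀ + y·S₁.
det(x·S₀ + y·S₁) is −72·x² − 72·xy + 144·y² = (-72)·(x + 2·y)(x − y), vanishing at (x:y) = (2:-1) and (1:1).
M₁ = 2·S₀ − S₁ = [[0, 0], [-36, 36]] = (-36)·(0, 1)(1, -1)ᵀ and M₂ = S₀ + S₁ = [[-9, -9], [0, 0]] = (-9)·(1, 0)(1, 1)ᵀ, so take a₁ = (0, 1), b₁ = (1, -1), a₂ = (1, 0), b₂ = (1, 1).
Each slice is an integer combination of E₁ = a₁b₁ᵀ and E₂ = a₂b₂ᵀ: S₀ = −12·E₁ − 3·E₂, S₁ = 12·E₁ − 6·E₂; reading off coefficients, c₁ = (-12, 12) and c₂ = (-3, -6).
Hence T = (0, 1) (x) (1, -1) (x) (-12, 12) + (1, 0) (x) (1, 1) (x) (-3, -6), so rank(T) ≤ 2.
These bounds meet, so rank(T) = 2.
Check entry T[1,0,1] = 12: (1)·(1)·(12) + (0)·(1)·(-6) = 12.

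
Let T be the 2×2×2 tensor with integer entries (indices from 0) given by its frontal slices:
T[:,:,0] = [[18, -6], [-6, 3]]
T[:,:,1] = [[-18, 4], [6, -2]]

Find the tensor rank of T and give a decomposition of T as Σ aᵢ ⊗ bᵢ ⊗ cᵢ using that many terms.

Lower bound: in the mode-3 unfolding of T (rows indexed by k, columns by (i,j)) the 2×2 minor on rows k ∈ {0, 1}, columns (i,j) ∈ {(0,0), (0,1)} is det [[18, -6], [-18, 4]] = -36 ≠ 0, so that unfolding has rank ≥ 2 and hence rank(T) ≥ 2 (CP rank is at least every unfolding rank, though it can be larger).
Upper bound: with S_k = T[:,:,k], the two rank-1 terms a₁b₁ᵀ, a₂b₂ᵀ are the rank-1 members of the pencil x·S₀ + y·S₁.
det(x·S₀ + y·S₁) is 18·x² − 30·xy + 12·y² = 6·(3·x − 2·y)(x − y), vanishing at (x:y) = (2:3) and (1:1).
M₁ = 2·S₀ + 3·S₁ = [[-18, 0], [6, 0]] = (-6)·[3, -1][1, 0]ᵀ and M₂ = S₀ + S₁ = [[0, -2], [0, 1]] = −[2, -1][0, 1]ᵀ, so take a₁ = [3, -1], b₁ = [1, 0], a₂ = [2, -1], b₂ = [0, 1].
Each slice is an integer combination of E₁ = a₁b₁ᵀ and E₂ = a₂b₂ᵀ: S₀ = 6·E₁ − 3·E₂, S₁ = −6·E₁ + 2·E₂; reading off coefficients, c₁ = [6, -6] and c₂ = [-3, 2].
Hence T = [3, -1] ⊗ [1, 0] ⊗ [6, -6] + [2, -1] ⊗ [0, 1] ⊗ [-3, 2], so rank(T) ≤ 2.
These bounds meet, so rank(T) = 2.

rank(T) = 2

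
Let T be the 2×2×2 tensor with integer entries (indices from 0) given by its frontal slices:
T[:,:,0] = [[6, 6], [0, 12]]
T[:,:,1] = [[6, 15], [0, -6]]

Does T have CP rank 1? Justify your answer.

No

The mode-2 unfolding of T (rows indexed by j, columns by (i,k) = (0,0), (0,1), (1,0), (1,1)) is [[6, 6, 0, 0], [6, 15, 12, -6]].
There the 2×2 minor on rows j ∈ {0, 1}, columns (i,k) ∈ {(0,0), (0,1)} is det [[6, 6], [6, 15]] = 54 ≠ 0, so this unfolding has rank ≥ 2; CP rank is at least every unfolding rank, so rank(T) ≥ 2.
In particular rank(T) ≥ 2 > 1, so T is not rank-1.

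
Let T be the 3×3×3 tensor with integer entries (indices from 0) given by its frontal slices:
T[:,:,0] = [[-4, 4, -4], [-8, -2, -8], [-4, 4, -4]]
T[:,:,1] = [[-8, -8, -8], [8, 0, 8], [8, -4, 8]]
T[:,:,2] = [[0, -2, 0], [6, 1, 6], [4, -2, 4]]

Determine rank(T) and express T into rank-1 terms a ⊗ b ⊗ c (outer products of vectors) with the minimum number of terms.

Lower bound: the mode-3 unfolding of T (rows indexed by k, columns by (i,j) = (0,0), (0,1), (0,2), (1,0), (1,1), (1,2), (2,0), (2,1), (2,2)) is [[-4, 4, -4, -8, -2, -8, -4, 4, -4], [-8, -8, -8, 8, 0, 8, 8, -4, 8], [0, -2, 0, 6, 1, 6, 4, -2, 4]].
There the 3×3 minor on rows k ∈ {0, 1, 2}, columns (i,j) ∈ {(0,0), (0,1), (1,0)} is det [[-4, 4, -8], [-8, -8, 8], [0, -2, 6]] = 192 ≠ 0, so this unfolding has rank ≥ 3; CP rank is at least every unfolding rank, so rank(T) ≥ 3. (This is only a lower bound: in general the CP rank may exceed every unfolding rank, so we still need to exhibit 3 rank-1 terms summing to T.)
Upper bound: T is a sum of 3 rank-1 terms, T = [1, -1, -1] ⊗ [1, 0, 1] ⊗ [4, -8, -4] + [2, 0, 1] ⊗ [0, 1, 0] ⊗ [4, -4, -2] + [2, 1, 0] ⊗ [2, 1, 2] ⊗ [-2, 0, 1] (written with every a and b primitive with positive leading entry and the scale carried by c; CP decompositions are not unique, and this one is verified by expanding entrywise), so rank(T) ≤ 3.
These bounds meet, so rank(T) = 3.

rank(T) = 3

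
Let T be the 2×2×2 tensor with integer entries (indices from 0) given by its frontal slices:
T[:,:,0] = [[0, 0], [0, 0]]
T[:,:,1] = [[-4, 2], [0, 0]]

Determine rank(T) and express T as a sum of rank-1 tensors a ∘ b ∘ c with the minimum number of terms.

Lower bound: T ≠ 0 (e.g. T[0,0,1] = -4), so rank(T) ≥ 1.
Upper bound: if T = a ∘ b ∘ c then every fibre of T is a multiple of the corresponding factor, so read the factors off the fibres through the nonzero entry T[0,0,1] = -4.
The mode-1 fibre T[:,0,1] = [-4, 0] gives a = [1, 0] (primitive direction); the mode-2 fibre T[0,:,1] = [-4, 2] gives b = [2, -1]; then c[k] = T[0,0,k] / (a[0]·b[0]) = [0, -4] / 2 = [0, -2].
Expanding [1, 0] ∘ [2, -1] ∘ [0, -2] reproduces all 8 entries of T, so T = [1, 0] ∘ [2, -1] ∘ [0, -2] and rank(T) ≤ 1.
These bounds meet, so rank(T) = 1.

rank(T) = 1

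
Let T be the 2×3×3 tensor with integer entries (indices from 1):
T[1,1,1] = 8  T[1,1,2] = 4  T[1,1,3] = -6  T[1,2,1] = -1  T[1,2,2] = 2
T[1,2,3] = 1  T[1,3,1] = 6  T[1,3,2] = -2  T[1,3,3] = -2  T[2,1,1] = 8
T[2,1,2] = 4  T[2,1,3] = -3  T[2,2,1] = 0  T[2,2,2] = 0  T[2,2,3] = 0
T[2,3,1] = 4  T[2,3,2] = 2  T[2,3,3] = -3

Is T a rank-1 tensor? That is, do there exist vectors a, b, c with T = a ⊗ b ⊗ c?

No

The mode-3 unfolding of T (rows indexed by k, columns by (i,j) = (1,1), (1,2), (1,3), (2,1), (2,2), (2,3)) is [[8, -1, 6, 8, 0, 4], [4, 2, -2, 4, 0, 2], [-6, 1, -2, -3, 0, -3]].
There the 3×3 minor on rows k ∈ {1, 2, 3}, columns (i,j) ∈ {(1,1), (1,2), (1,3)} is det [[8, -1, 6], [4, 2, -2], [-6, 1, -2]] = 60 ≠ 0, so this unfolding has rank ≥ 3; CP rank is at least every unfolding rank, so rank(T) ≥ 3.
In particular rank(T) ≥ 3 > 1, so T is not rank-1.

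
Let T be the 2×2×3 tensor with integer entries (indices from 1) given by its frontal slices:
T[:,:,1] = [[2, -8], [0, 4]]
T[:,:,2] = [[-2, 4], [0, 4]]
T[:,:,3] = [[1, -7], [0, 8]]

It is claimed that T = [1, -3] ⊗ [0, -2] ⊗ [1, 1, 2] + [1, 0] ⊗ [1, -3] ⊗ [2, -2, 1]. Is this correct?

Reconstruct entry (2,2,1) from the claimed factors: Σₗ aₗ[2]bₗ[2]cₗ[1] = (-3)·(-2)·(1) + (0)·(-3)·(2) = 6, but T[2,2,1] = 4. The claim is false.

No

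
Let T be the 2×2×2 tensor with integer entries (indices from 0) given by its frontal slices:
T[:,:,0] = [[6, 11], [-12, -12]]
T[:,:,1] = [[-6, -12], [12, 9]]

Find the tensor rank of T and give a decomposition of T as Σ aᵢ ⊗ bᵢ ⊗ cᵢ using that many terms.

Lower bound: in the mode-1 unfolding of T (rows indexed by i, columns by (j,k)) the 2×2 minor on rows i ∈ {0, 1}, columns (j,k) ∈ {(0,0), (1,0)} is det [[6, 11], [-12, -12]] = 60 ≠ 0, so that unfolding has rank ≥ 2 and hence rank(T) ≥ 2 (CP rank is at least every unfolding rank, though it can be larger).
Upper bound: with S_k = T[:,:,k], the two rank-1 terms a₁b₁ᵀ, a₂b₂ᵀ are the rank-1 members of the pencil x·S₀ + y·S₁.
det(x·S₀ + y·S₁) is 60·x² − 150·xy + 90·y² = 30·(2·x − 3·y)(x − y), vanishing at (x:y) = (3:2) and (1:1).
M₁ = 3·S₀ + 2·S₁ = [[6, 9], [-12, -18]] = 3·(1, -2)(2, 3)ᵀ and M₂ = S₀ + S₁ = [[0, -1], [0, -3]] = −(1, 3)(0, 1)ᵀ, so take a₁ = (1, -2), b₁ = (2, 3), a₂ = (1, 3), b₂ = (0, 1).
Each slice is an integer combination of E₁ = a₁b₁ᵀ and E₂ = a₂b₂ᵀ: S₀ = 3·E₁ + 2·E₂, S₁ = −3·E₁ − 3·E₂; reading off coefficients, c₁ = (3, -3) and c₂ = (2, -3).
Hence T = (1, -2) ⊗ (2, 3) ⊗ (3, -3) + (1, 3) ⊗ (0, 1) ⊗ (2, -3), so rank(T) ≤ 2.
These bounds meet, so rank(T) = 2.

rank(T) = 2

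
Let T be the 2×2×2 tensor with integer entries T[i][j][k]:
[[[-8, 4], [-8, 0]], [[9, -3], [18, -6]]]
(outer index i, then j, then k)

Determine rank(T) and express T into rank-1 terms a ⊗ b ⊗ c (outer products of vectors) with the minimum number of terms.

Lower bound: the mode-1 unfolding of T (rows indexed by i, columns by (j,k) = (0,0), (0,1), (1,0), (1,1)) is [[-8, 4, -8, 0], [9, -3, 18, -6]].
There the 2×2 minor on rows i ∈ {0, 1}, columns (j,k) ∈ {(0,0), (0,1)} is det [[-8, 4], [9, -3]] = -12 ≠ 0, so this unfolding has rank ≥ 2; CP rank is at least every unfolding rank, so rank(T) ≥ 2. (This is only a lower bound: in general the CP rank may exceed every unfolding rank, so we still need to exhibit 2 rank-1 terms summing to T.)
Upper bound — finding two terms. Write S_k = T[:,:,k] for the frontal slices: S₀ = [[-8, -8], [9, 18]], S₁ = [[4, 0], [-3, -6]].
If T = a₁ ⊗ b₁ ⊗ c₁ + a₂ ⊗ b₂ ⊗ c₂ then each S_k = c₁[k]·a₁b₁ᵀ + c₂[k]·a₂b₂ᵀ. S₀ and S₁ are linearly independent, so a₁b₁ᵀ and a₂b₂ᵀ must span the same plane of matrices: they are the rank-1 matrices of the form x·S₀ + y·S₁.
det(x·S₀ + y·S₁) is −72·x² + 96·xy − 24·y² = (-24)·(3·x − y)(x − y), vanishing at (x:y) = (1:3) and (1:1).
M₁ = S₀ + 3·S₁ = [[4, -8], [0, 0]] = 4·[1, 0][1, -2]ᵀ and M₂ = S₀ + S₁ = [[-4, -8], [6, 12]] = (-2)·[2, -3][1, 2]ᵀ, so take a₁ = [1, 0], b₁ = [1, -2], a₂ = [2, -3], b₂ = [1, 2].
Each slice is an integer combination of E₁ = a₁b₁ᵀ and E₂ = a₂b₂ᵀ: S₀ = −2·E₁ − 3·E₂, S₁ = 2·E₁ + E₂; reading off coefficients, c₁ = [-2, 2] and c₂ = [-3, 1].
Hence T = [1, 0] ⊗ [1, -2] ⊗ [-2, 2] + [2, -3] ⊗ [1, 2] ⊗ [-3, 1], so rank(T) ≤ 2.
These bounds meet, so rank(T) = 2.

rank(T) = 2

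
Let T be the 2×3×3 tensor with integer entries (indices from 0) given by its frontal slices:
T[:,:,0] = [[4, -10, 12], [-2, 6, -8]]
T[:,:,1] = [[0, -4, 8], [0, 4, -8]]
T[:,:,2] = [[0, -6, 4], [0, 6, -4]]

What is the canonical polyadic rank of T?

Lower bound: in the mode-2 unfolding of T (rows indexed by j, columns by (i,k)) the 3×3 minor on rows j ∈ {0, 1, 2}, columns (i,k) ∈ {(0,0), (0,1), (0,2)} is det [[4, 0, 0], [-10, -4, -6], [12, 8, 4]] = 128 ≠ 0, so that unfolding has rank ≥ 3 and hence rank(T) ≥ 3 (CP rank is at least every unfolding rank, though it can be larger).
Upper bound: T is a sum of 3 rank-1 terms, T = [1, -1] (x) [0, 1, -2] (x) [-2, -4, -2] + [1, -1] (x) [0, 1, 0] (x) [0, 0, -4] + [2, -1] (x) [1, -2, 2] (x) [2, 0, 0] (written with every a and b primitive with positive leading entry and the scale carried by c; CP decompositions are not unique, and this one is verified by expanding entrywise), so rank(T) ≤ 3.
These bounds meet, so rank(T) = 3.

3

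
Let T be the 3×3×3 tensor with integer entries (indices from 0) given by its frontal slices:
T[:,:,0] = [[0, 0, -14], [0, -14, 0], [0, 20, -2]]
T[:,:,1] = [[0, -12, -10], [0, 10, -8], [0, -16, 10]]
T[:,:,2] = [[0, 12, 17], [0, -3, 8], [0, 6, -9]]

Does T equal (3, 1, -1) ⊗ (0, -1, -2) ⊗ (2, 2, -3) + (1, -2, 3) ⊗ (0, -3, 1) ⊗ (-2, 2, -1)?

Yes

Reconstruct entrywise from the claimed factors. For example, T[1,2,2] = 8 and Σₗ aₗ[1]bₗ[2]cₗ[2] = (1)·(-2)·(-3) + (-2)·(1)·(-1) = 8; checking all 27 entries, every one matches. The claim holds.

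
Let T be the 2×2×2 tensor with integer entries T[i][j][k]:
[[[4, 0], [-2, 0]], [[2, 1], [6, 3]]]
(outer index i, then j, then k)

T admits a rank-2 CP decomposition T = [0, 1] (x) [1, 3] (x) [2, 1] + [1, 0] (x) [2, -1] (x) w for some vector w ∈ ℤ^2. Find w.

w = [2, 0]

Subtract the known terms from T to get the rank-1 residual R = [1, 0] (x) [2, -1] (x) w, so R[i,j,k] = a[i]·b[j]·w[k]. Pick indices with nonzero a[0]·b[0] = (1)·(2) = 2. Only the fibre through (0,0,·) is needed: R[0,0,:] = T[0,0,:] − Σₗ aₗ[0]bₗ[0]cₗ = [4, 0] − (0)·(1)·[2, 1] = [4, 0]. Then w[k] = R[0,0,k] / 2 for each k, giving w = [4, 0] / 2 = [2, 0].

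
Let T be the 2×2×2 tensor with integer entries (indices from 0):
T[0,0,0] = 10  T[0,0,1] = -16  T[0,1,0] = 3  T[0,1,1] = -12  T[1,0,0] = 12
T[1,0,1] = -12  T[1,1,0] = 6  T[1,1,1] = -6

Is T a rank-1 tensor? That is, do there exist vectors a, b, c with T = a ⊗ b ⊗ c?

The mode-2 unfolding of T (rows indexed by j, columns by (i,k) = (0,0), (0,1), (1,0), (1,1)) is [[10, -16, 12, -12], [3, -12, 6, -6]].
There the 2×2 minor on rows j ∈ {0, 1}, columns (i,k) ∈ {(0,0), (0,1)} is det [[10, -16], [3, -12]] = -72 ≠ 0, so this unfolding has rank ≥ 2; CP rank is at least every unfolding rank, so rank(T) ≥ 2.
In particular rank(T) ≥ 2 > 1, so T is not rank-1.

No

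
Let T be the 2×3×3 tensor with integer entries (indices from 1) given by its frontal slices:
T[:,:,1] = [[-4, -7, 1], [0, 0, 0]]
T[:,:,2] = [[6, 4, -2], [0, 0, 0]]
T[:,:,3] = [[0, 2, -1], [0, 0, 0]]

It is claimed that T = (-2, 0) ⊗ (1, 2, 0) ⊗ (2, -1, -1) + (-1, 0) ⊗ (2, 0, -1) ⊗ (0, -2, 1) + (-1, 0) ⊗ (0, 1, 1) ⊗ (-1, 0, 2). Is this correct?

Reconstruct entrywise from the claimed factors. For example, T[1,1,3] = 0 and Σₗ aₗ[1]bₗ[1]cₗ[3] = (-2)·(1)·(-1) + (-1)·(2)·(1) + (-1)·(0)·(2) = 0; checking all 18 entries, every one matches. The claim holds.

Yes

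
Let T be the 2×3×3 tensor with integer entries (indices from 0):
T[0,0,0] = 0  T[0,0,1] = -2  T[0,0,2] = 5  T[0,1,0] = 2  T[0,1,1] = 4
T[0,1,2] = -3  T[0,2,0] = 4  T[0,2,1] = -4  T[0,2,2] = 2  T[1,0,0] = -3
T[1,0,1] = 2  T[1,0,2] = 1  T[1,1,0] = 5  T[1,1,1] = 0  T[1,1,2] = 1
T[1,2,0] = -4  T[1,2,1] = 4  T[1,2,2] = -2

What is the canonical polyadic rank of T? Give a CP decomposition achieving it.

Lower bound: in the mode-2 unfolding of T (rows indexed by j, columns by (i,k)) the 3×3 minor on rows j ∈ {0, 1, 2}, columns (i,k) ∈ {(0,0), (0,1), (0,2)} is det [[0, -2, 5], [2, 4, -3], [4, -4, 2]] = -88 ≠ 0, so that unfolding has rank ≥ 3 and hence rank(T) ≥ 3 (CP rank is at least every unfolding rank, though it can be larger).
Upper bound: T is a sum of 3 rank-1 terms, T = [1, -1] (x) [1, -1, 2] (x) [2, -2, 1] + [1, 1] (x) [0, 1, 0] (x) [2, 2, 2] + [2, 1] (x) [1, -1, 0] (x) [-1, 0, 2] (one valid choice — decompositions are not unique — normalised so each a, b is primitive with positive first nonzero entry; check it by expanding all entries), so rank(T) ≤ 3.
These bounds meet, so rank(T) = 3.

rank(T) = 3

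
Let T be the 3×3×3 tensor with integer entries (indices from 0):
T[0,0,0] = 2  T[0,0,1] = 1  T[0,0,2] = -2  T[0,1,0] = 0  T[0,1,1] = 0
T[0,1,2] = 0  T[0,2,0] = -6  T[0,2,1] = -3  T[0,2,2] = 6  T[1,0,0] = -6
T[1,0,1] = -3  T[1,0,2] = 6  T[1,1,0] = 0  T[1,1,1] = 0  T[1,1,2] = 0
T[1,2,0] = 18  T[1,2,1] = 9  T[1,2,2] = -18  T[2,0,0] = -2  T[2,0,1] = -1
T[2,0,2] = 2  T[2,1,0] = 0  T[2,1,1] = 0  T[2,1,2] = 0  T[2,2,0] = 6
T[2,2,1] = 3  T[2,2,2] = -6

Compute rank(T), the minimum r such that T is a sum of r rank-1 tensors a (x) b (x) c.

1

Lower bound: T ≠ 0 (e.g. T[0,0,0] = 2), so rank(T) ≥ 1.
Upper bound: if T = a (x) b (x) c then every fibre of T is a multiple of the corresponding factor, so read the factors off the fibres through the nonzero entry T[0,0,0] = 2.
The mode-1 fibre T[:,0,0] = [2, -6, -2] gives a = [1, -3, -1] (primitive direction); the mode-2 fibre T[0,:,0] = [2, 0, -6] gives b = [1, 0, -3]; then c[k] = T[0,0,k] / (a[0]·b[0]) = [2, 1, -2] / 1 = [2, 1, -2].
Expanding [1, -3, -1] (x) [1, 0, -3] (x) [2, 1, -2] reproduces all 27 entries of T, so T = [1, -3, -1] (x) [1, 0, -3] (x) [2, 1, -2] and rank(T) ≤ 1.
These bounds meet, so rank(T) = 1.
Check entry T[1,0,0] = -6: (-3)·(1)·(2) = -6.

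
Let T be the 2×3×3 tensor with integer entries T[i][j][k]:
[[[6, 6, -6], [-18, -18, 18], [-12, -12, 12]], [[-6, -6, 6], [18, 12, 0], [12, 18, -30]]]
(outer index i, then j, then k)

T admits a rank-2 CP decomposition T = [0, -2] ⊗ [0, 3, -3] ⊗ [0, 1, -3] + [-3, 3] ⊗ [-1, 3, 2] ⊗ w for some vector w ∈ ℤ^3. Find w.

w = [2, 2, -2]

Subtract the known terms from T to get the rank-1 residual R = [-3, 3] ⊗ [-1, 3, 2] ⊗ w, so R[i,j,k] = a[i]·b[j]·w[k]. Pick indices with nonzero a[0]·b[0] = (-3)·(-1) = 3. Only the fibre through (0,0,·) is needed: R[0,0,:] = T[0,0,:] − Σₗ aₗ[0]bₗ[0]cₗ = [6, 6, -6] − (0)·(0)·[0, 1, -3] = [6, 6, -6]. Then w[k] = R[0,0,k] / 3 for each k, giving w = [6, 6, -6] / 3 = [2, 2, -2].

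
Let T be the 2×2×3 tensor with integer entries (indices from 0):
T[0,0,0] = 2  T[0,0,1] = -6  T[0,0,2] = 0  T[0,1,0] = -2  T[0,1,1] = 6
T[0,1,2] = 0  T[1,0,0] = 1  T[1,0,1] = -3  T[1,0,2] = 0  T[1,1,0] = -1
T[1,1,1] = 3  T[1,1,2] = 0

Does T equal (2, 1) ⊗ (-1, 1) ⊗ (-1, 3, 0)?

Yes

Reconstruct entrywise from the claimed factors. For example, T[0,0,1] = -6 and Σₗ aₗ[0]bₗ[0]cₗ[1] = (2)·(-1)·(3) = -6; checking all 12 entries, every one matches. The claim holds.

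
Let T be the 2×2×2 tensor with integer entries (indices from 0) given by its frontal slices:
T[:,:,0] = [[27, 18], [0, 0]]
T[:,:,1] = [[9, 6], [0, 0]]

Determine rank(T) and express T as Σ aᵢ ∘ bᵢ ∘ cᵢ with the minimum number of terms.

rank(T) = 1

Lower bound: T ≠ 0 (e.g. T[0,0,0] = 27), so rank(T) ≥ 1.
Upper bound: if T = a ∘ b ∘ c then every fibre of T is a multiple of the corresponding factor, so read the factors off the fibres through the nonzero entry T[0,0,0] = 27.
The mode-1 fibre T[:,0,0] = [27, 0] gives a = [1, 0] (primitive direction); the mode-2 fibre T[0,:,0] = [27, 18] gives b = [3, 2]; then c[k] = T[0,0,k] / (a[0]·b[0]) = [27, 9] / 3 = [9, 3].
Expanding [1, 0] ∘ [3, 2] ∘ [9, 3] reproduces all 8 entries of T, so T = [1, 0] ∘ [3, 2] ∘ [9, 3] and rank(T) ≤ 1.
These bounds meet, so rank(T) = 1.
Check entry T[1,1,0] = 0: (0)·(2)·(9) = 0.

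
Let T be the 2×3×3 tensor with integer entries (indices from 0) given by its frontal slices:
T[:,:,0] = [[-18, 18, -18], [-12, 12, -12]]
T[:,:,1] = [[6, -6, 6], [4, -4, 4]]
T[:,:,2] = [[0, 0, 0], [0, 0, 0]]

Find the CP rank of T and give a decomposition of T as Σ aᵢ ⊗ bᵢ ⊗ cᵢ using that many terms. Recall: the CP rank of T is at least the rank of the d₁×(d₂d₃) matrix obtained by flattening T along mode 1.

rank(T) = 1

Lower bound: T ≠ 0 (e.g. T[0,0,0] = -18), so rank(T) ≥ 1.
Upper bound: if T = a ⊗ b ⊗ c then every fibre of T is a multiple of the corresponding factor, so read the factors off the fibres through the nonzero entry T[0,0,0] = -18.
The mode-1 fibre T[:,0,0] = [-18, -12] gives a = [3, 2] (primitive direction); the mode-2 fibre T[0,:,0] = [-18, 18, -18] gives b = [1, -1, 1]; then c[k] = T[0,0,k] / (a[0]·b[0]) = [-18, 6, 0] / 3 = [-6, 2, 0].
Expanding [3, 2] ⊗ [1, -1, 1] ⊗ [-6, 2, 0] reproduces all 18 entries of T, so T = [3, 2] ⊗ [1, -1, 1] ⊗ [-6, 2, 0] and rank(T) ≤ 1.
These bounds meet, so rank(T) = 1.
Check entry T[0,0,1] = 6: (3)·(1)·(2) = 6.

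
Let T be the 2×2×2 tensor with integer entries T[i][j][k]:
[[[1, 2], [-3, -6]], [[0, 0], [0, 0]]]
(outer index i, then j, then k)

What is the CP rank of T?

1

Lower bound: T ≠ 0 (e.g. T[0,0,0] = 1), so rank(T) ≥ 1.
Upper bound: if T = a ⊗ b ⊗ c then every fibre of T is a multiple of the corresponding factor, so read the factors off the fibres through the nonzero entry T[0,0,0] = 1.
The mode-1 fibre T[:,0,0] = [1, 0] gives a = (1, 0) (primitive direction); the mode-2 fibre T[0,:,0] = [1, -3] gives b = (1, -3); then c[k] = T[0,0,k] / (a[0]·b[0]) = [1, 2] / 1 = (1, 2).
Expanding (1, 0) ⊗ (1, -3) ⊗ (1, 2) reproduces all 8 entries of T, so T = (1, 0) ⊗ (1, -3) ⊗ (1, 2) and rank(T) ≤ 1.
These bounds meet, so rank(T) = 1.
Check entry T[0,0,0] = 1: (1)·(1)·(1) = 1.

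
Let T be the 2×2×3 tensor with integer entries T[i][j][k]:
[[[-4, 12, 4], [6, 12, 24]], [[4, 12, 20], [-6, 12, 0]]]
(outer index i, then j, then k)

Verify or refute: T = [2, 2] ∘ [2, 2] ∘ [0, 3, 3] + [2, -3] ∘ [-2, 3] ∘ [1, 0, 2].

No

Reconstruct entry (1,0,0) from the claimed factors: Σₗ aₗ[1]bₗ[0]cₗ[0] = (2)·(2)·(0) + (-3)·(-2)·(1) = 6, but T[1,0,0] = 4. The claim is false.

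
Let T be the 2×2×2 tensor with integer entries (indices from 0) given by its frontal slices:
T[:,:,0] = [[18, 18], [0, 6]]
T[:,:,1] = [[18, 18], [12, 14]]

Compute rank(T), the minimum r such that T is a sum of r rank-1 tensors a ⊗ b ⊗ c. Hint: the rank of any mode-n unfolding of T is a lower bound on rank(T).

Lower bound: the mode-2 unfolding of T (rows indexed by j, columns by (i,k) = (0,0), (0,1), (1,0), (1,1)) is [[18, 18, 0, 12], [18, 18, 6, 14]].
There the 2×2 minor on rows j ∈ {0, 1}, columns (i,k) ∈ {(0,0), (1,0)} is det [[18, 0], [18, 6]] = 108 ≠ 0, so this unfolding has rank ≥ 2; CP rank is at least every unfolding rank, so rank(T) ≥ 2. (This is only a lower bound: in general the CP rank may exceed every unfolding rank, so we still need to exhibit 2 rank-1 terms summing to T.)
Upper bound — finding two terms. Write S_k = T[:,:,k] for the frontal slices: S₀ = [[18, 18], [0, 6]], S₁ = [[18, 18], [12, 14]].
If T = a₁ ⊗ b₁ ⊗ c₁ + a₂ ⊗ b₂ ⊗ c₂ then each S_k = c₁[k]·a₁b₁ᵀ + c₂[k]·a₂b₂ᵀ. S₀ and S₁ are linearly independent, so a₁b₁ᵀ and a₂b₂ᵀ must span the same plane of matrices: they are the rank-1 matrices of the form x·S₀ + y·S₁.
det(x·S₀ + y·S₁) is 108·x² + 144·xy + 36·y² = 36·(x + y)(3·x + y), vanishing at (x:y) = (1:-1) and (1:-3).
M₁ = S₀ − S₁ = [[0, 0], [-12, -8]] = (-4)·[0, 1][3, 2]ᵀ and M₂ = S₀ − 3·S₁ = [[-36, -36], [-36, -36]] = (-36)·[1, 1][1, 1]ᵀ, so take a₁ = [0, 1], b₁ = [3, 2], a₂ = [1, 1], b₂ = [1, 1].
Each slice is an integer combination of E₁ = a₁b₁ᵀ and E₂ = a₂b₂ᵀ: S₀ = −6·E₁ + 18·E₂, S₁ = −2·E₁ + 18·E₂; reading off coefficients, c₁ = [-6, -2] and c₂ = [18, 18].
Hence T = [0, 1] ⊗ [3, 2] ⊗ [-6, -2] + [1, 1] ⊗ [1, 1] ⊗ [18, 18], so rank(T) ≤ 2.
These bounds meet, so rank(T) = 2.

2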